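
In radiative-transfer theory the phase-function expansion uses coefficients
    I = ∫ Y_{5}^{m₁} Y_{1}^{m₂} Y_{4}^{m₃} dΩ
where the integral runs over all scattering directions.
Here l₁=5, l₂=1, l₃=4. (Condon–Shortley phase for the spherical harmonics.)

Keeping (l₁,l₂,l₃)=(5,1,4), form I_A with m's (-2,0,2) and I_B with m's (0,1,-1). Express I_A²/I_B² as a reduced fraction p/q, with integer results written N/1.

21/10

Shared (l₁,l₂,l₃)=(5,1,4): N and (l;000)² cancel in I_A²/I_B².
A: Δ = 2!·8!·0!/11! = 1/495; Racah Σ t=1..1: t=1:−1/1440 = -1/1440; ⇒ 3j(5 1 4; -2 0 2)² = 7/165, sgn -1
B: Δ = 2!·8!·0!/11! = 1/495; Racah Σ t=2..2: t=2:+1/1440 = 1/1440; ⇒ 3j(5 1 4; 0 1 -1)² = 2/99, sgn -1
I_A²/I_B² = (7/165)/(2/99) = 21/10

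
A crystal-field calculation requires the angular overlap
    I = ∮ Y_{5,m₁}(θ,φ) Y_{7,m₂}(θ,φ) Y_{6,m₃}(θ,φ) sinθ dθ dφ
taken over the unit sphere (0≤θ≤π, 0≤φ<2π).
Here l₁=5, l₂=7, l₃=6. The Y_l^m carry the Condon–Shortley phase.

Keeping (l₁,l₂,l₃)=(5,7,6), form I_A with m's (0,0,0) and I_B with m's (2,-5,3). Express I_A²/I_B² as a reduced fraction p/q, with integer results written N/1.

8400/9251

Same 5,7,6: normalisation and zero-m 3j drop out of the ratio.
A: Δ: 6! 4! 8! / 19! → 1/174594420; sum: t=1:−1/4147200 t=2:+1/207360 t=3:−1/82944 t=4:+1/207360 t=5:−1/4147200 = -1/345600; 3j²(5 7 6; 0 0 0) = Δ·Π!·Σ² = 420/46189  (sign -1)
B: Δ: 6! 4! 8! / 19! → 1/174594420; sum: t=0:+1/6220800 t=1:−1/2419200 t=2:+1/11612160 = -29/174182400; 3j²(5 7 6; 2 -5 3) = Δ·Π!·Σ² = 841/83980  (sign +1)
I_A²/I_B² = (420/46189)/(841/83980) = 8400/9251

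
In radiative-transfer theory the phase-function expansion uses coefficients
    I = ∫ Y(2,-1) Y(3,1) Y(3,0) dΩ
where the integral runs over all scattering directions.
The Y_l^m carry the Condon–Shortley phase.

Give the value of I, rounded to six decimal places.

-0.059471

m-sum 0 ✓  L=8 even ✓  1≤3≤5 ✓
Π(2lᵢ+1) = 5×7×7 = 245
triangle coeff Δ(2,3,3) = 1/3780
Σ_t [0,2]: t=0:+1/24 t=1:−1/4 t=2:+1/24 = -1/6
(3j)²=4/105 [(2 3 3; 0 0 0)], sign=+1
Σ_t [1,2]: t=1:−1/12 t=2:+1/8 = 1/24
(3j)²=1/210 [(2 3 3; -1 1 0)], sign=-1
⇒ 4πI² = 2/45
I = (-1)√(2/45/(4π)) = -0.05947080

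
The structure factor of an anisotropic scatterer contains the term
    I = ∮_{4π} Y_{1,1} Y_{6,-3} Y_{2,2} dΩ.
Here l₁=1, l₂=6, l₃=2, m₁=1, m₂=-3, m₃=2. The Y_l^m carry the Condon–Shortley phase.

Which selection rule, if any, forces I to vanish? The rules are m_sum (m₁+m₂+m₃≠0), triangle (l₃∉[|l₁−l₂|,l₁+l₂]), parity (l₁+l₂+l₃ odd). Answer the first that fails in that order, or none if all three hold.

Σmᵢ = 0  ✓
l₃∈[|l₁−l₂|,l₁+l₂]=[5,7], have l₃=2  ✗
Σlᵢ = 9 ⇒ odd

triangle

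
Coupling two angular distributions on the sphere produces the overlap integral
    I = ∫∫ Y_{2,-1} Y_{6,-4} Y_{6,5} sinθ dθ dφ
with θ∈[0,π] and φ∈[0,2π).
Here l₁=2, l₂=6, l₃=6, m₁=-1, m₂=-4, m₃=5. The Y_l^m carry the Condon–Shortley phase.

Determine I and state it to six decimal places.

m-sum 0 ✓  L=14 even ✓  4≤6≤8 ✓
Π(2lᵢ+1) = 5×13×13 = 845
triangle coeff Δ(2,6,6) = 1/90090
Σ_t [0,2]: t=0:+1/69120 t=1:−1/14400 t=2:+1/69120 = -7/172800
(3j)²=14/715 [(2 6 6; 0 0 0)], sign=-1
Σ_t [1,2]: t=1:−1/725760 t=2:+1/7257600 = -1/806400
(3j)²=27/910 [(2 6 6; -1 -4 5)], sign=+1
⇒ 4πI² = 27/55
I = (-1)√(27/55/(4π)) = -0.19764945

-0.197649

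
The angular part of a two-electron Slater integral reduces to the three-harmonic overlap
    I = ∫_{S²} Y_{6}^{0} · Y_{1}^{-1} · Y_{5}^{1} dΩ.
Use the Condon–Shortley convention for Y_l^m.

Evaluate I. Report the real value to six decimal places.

Checks pass: Σm=0; 12 even; l₃=5∈[5,7].
(2·6+1)(2·1+1)(2·5+1) = 429
Δ: 2! 10! 0! / 13! → 1/858
sum: t=1:−1/14400 = -1/14400
3j²(6 1 5; 0 0 0) = Δ·Π!·Σ² = 6/143  (sign +1)
sum: t=0:+1/34560 = 1/34560
3j²(6 1 5; 0 -1 1) = Δ·Π!·Σ² = 5/286  (sign +1)
combine: 4πI² = 429·6/143·5/286 = 45/143
take √, sign +1: I = 0.15824621

0.158246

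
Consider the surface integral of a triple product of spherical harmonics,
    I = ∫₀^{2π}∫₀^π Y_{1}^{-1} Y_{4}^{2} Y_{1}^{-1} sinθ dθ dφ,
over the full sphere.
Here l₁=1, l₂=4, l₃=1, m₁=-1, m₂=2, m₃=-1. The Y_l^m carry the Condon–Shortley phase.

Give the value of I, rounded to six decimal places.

l₃=1 ∉ [3,5] — triangle fails ⇒ I = 0

0.000000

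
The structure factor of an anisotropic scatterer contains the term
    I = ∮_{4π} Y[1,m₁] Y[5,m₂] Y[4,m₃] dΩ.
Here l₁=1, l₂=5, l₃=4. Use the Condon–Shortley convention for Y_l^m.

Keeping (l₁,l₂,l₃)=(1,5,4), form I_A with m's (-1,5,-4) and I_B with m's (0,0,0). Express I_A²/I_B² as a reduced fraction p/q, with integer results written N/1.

9/5

Same 1,5,4: normalisation and zero-m 3j drop out of the ratio.
A: Δ: 2! 0! 8! / 11! → 1/495; sum: t=2:+1/80640 = 1/80640; 3j²(1 5 4; -1 5 -4) = Δ·Π!·Σ² = 1/11  (sign +1)
B: Δ: 2! 0! 8! / 11! → 1/495; sum: t=1:−1/576 = -1/576; 3j²(1 5 4; 0 0 0) = Δ·Π!·Σ² = 5/99  (sign -1)
I_A²/I_B² = (1/11)/(5/99) = 9/5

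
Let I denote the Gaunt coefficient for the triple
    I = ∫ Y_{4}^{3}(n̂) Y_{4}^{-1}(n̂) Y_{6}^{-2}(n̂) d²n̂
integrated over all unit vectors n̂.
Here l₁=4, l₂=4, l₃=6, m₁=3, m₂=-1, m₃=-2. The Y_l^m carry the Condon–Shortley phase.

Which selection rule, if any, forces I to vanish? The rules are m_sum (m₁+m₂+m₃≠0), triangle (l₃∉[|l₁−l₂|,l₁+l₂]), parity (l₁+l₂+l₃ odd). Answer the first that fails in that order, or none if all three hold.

Σmᵢ = 0  ✓
l₃∈[|l₁−l₂|,l₁+l₂]=[0,8], have l₃=6  ✓
Σlᵢ = 14 ⇒ even  ✓

none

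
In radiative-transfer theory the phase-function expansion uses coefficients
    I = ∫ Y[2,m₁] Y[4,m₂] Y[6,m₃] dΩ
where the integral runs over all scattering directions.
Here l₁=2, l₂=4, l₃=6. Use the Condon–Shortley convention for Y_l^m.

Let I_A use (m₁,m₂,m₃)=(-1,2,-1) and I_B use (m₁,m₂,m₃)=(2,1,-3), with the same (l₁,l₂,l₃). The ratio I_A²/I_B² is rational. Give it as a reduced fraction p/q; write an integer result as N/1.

Same 2,4,6: normalisation and zero-m 3j drop out of the ratio.
A: Δ: 0! 4! 8! / 13! → 1/6435; sum: t=0:+1/8640 = 1/8640; 3j²(2 4 6; -1 2 -1) = Δ·Π!·Σ² = 14/1287  (sign -1)
B: Δ: 0! 4! 8! / 13! → 1/6435; sum: t=0:+1/17280 = 1/17280; 3j²(2 4 6; 2 1 -3) = Δ·Π!·Σ² = 14/715  (sign -1)
I_A²/I_B² = (14/1287)/(14/715) = 5/9

5/9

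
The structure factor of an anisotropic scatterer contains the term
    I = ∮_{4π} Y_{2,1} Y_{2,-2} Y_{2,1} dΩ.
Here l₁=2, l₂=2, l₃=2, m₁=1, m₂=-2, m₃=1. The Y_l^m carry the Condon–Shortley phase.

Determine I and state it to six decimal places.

Rules hold: Σm=0, L=6 even, 0≤2≤4.
N = 5·5·5 = 125
Δ = 2!·2!·2!/7! = 1/630
Racah Σ t=0..2: t=0:+1/8 t=1:−1/1 t=2:+1/8 = -3/4
⇒ 3j(2 2 2; 0 0 0)² = 2/35, sgn -1
Racah Σ t=0..0: t=0:+1/4 = 1/4
⇒ 3j(2 2 2; 1 -2 1)² = 3/35, sgn -1
4πI² = N·(3j₀)²·(3jₘ)² = 30/49
I = +1·√(0.612245/4π) = 0.22072812

0.220728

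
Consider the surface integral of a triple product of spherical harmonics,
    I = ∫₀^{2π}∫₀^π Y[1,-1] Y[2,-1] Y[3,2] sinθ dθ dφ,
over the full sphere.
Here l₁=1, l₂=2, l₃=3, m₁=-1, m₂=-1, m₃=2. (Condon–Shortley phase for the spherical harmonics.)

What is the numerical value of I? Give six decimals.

0.261169

Checks pass: Σm=0; 6 even; l₃=3∈[1,3].
(2·1+1)(2·2+1)(2·3+1) = 105
Δ: 0! 2! 4! / 7! → 1/105
sum: t=0:+1/4 = 1/4
3j²(1 2 3; 0 0 0) = Δ·Π!·Σ² = 3/35  (sign -1)
sum: t=0:+1/12 = 1/12
3j²(1 2 3; -1 -1 2) = Δ·Π!·Σ² = 2/21  (sign -1)
combine: 4πI² = 105·3/35·2/21 = 6/7
take √, sign +1: I = 0.26116903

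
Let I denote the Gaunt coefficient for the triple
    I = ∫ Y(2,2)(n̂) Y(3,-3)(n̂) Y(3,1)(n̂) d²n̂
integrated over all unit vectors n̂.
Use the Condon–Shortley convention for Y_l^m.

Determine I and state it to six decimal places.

0.132981

Checks pass: Σm=0; 8 even; l₃=3∈[1,5].
(2·2+1)(2·3+1)(2·3+1) = 245
Δ: 2! 2! 4! / 9! → 1/3780
sum: t=0:+1/24 t=1:−1/4 t=2:+1/24 = -1/6
3j²(2 3 3; 0 0 0) = Δ·Π!·Σ² = 4/105  (sign +1)
sum: t=0:+1/96 = 1/96
3j²(2 3 3; 2 -3 1) = Δ·Π!·Σ² = 1/42  (sign +1)
combine: 4πI² = 245·4/105·1/42 = 2/9
take √, sign +1: I = 0.13298076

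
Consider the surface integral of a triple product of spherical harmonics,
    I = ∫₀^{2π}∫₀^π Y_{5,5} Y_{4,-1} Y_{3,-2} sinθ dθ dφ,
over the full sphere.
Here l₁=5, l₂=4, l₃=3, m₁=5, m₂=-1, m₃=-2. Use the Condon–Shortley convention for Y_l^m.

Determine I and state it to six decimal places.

0.000000

m-sum = 5 − 1 − 2 = 2 ≠ 0 ⇒ I = 0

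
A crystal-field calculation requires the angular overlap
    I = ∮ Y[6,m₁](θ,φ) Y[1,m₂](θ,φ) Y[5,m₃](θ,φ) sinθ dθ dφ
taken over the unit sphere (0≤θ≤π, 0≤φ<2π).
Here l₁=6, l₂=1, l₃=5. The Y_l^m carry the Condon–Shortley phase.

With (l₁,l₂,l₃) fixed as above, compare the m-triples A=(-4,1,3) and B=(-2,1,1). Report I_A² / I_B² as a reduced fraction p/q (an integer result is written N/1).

45/28

Shared (l₁,l₂,l₃)=(6,1,5): N and (l;000)² cancel in I_A²/I_B².
A: Δ = 2!·10!·0!/13! = 1/858; Racah Σ t=2..2: t=2:+1/161280 = 1/161280; ⇒ 3j(6 1 5; -4 1 3)² = 15/286, sgn +1
B: Δ = 2!·10!·0!/13! = 1/858; Racah Σ t=2..2: t=2:+1/34560 = 1/34560; ⇒ 3j(6 1 5; -2 1 1)² = 14/429, sgn +1
I_A²/I_B² = (15/286)/(14/429) = 45/28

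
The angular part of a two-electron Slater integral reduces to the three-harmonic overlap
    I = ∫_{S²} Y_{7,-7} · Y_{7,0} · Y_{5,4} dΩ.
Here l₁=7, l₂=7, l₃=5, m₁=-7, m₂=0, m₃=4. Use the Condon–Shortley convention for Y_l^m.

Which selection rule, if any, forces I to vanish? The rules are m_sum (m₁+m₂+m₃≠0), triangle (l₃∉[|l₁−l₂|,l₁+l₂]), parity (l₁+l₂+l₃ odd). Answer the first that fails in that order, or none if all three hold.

m_sum

Σmᵢ = -3  ✗
l₃∈[|l₁−l₂|,l₁+l₂]=[0,14], have l₃=5
Σlᵢ = 19 ⇒ odd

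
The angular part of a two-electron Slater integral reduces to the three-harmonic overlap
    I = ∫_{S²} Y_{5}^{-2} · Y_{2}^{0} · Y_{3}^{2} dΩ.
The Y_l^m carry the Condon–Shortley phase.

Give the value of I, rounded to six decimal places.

0.190188

Rules hold: Σm=0, L=10 even, 3≤3≤7.
N = 11·5·7 = 385
Δ = 4!·6!·0!/11! = 1/2310
Racah Σ t=2..2: t=2:+1/144 = 1/144
⇒ 3j(5 2 3; 0 0 0)² = 10/231, sgn -1
Racah Σ t=2..2: t=2:+1/480 = 1/480
⇒ 3j(5 2 3; -2 0 2)² = 3/110, sgn -1
4πI² = N·(3j₀)²·(3jₘ)² = 5/11
I = +1·√(0.454545/4π) = 0.19018827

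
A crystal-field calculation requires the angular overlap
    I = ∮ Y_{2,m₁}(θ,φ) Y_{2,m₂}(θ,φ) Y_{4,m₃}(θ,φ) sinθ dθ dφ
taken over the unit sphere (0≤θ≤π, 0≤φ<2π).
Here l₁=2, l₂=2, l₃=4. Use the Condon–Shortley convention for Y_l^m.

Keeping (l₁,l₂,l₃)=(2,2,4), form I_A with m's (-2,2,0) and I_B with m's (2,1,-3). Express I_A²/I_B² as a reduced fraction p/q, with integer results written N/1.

1/35

l's match ⇒ only the (l;m) 3-j factors differ between A and B.
A: triangle coeff Δ(2,2,4) = 1/630; Σ_t [0,0]: t=0:+1/576 = 1/576; (3j)²=1/630 [(2 2 4; -2 2 0)], sign=+1
B: triangle coeff Δ(2,2,4) = 1/630; Σ_t [0,0]: t=0:+1/144 = 1/144; (3j)²=1/18 [(2 2 4; 2 1 -3)], sign=-1
I_A²/I_B² = (1/630)/(1/18) = 1/35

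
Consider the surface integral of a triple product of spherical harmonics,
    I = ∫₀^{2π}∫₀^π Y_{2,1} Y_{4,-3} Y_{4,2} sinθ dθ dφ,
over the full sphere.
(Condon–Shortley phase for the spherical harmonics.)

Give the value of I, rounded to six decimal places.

Checks pass: Σm=0; 10 even; l₃=4∈[2,6].
(2·2+1)(2·4+1)(2·4+1) = 405
Δ: 2! 2! 6! / 11! → 1/13860
sum: t=0:+1/192 t=1:−1/36 t=2:+1/192 = -5/288
3j²(2 4 4; 0 0 0) = Δ·Π!·Σ² = 20/693  (sign -1)
sum: t=0:+1/240 t=1:−1/1440 = 1/288
3j²(2 4 4; 1 -3 2) = Δ·Π!·Σ² = 5/132  (sign +1)
combine: 4πI² = 405·20/693·5/132 = 375/847
take √, sign -1: I = -0.18770204

-0.187702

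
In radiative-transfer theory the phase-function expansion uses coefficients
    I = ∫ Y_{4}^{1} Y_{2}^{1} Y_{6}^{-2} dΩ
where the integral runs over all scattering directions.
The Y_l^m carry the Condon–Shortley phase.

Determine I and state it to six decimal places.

Rules hold: Σm=0, L=12 even, 2≤6≤6.
N = 9·5·13 = 585
Δ = 0!·8!·4!/13! = 1/6435
Racah Σ t=0..0: t=0:+1/2304 = 1/2304
⇒ 3j(4 2 6; 0 0 0)² = 5/143, sgn +1
Racah Σ t=0..0: t=0:+1/4320 = 1/4320
⇒ 3j(4 2 6; 1 1 -2)² = 224/6435, sgn +1
4πI² = N·(3j₀)²·(3jₘ)² = 1120/1573
I = +1·√(0.712015/4π) = 0.23803440

0.238034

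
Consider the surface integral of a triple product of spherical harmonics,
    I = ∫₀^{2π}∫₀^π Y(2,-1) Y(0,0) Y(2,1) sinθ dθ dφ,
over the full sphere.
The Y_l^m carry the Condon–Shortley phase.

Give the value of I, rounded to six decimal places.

m-sum 0 ✓  L=4 even ✓  2≤2≤2 ✓
Π(2lᵢ+1) = 5×1×5 = 25
triangle coeff Δ(2,0,2) = 1/5
Σ_t [0,0]: t=0:+1/4 = 1/4
(3j)²=1/5 [(2 0 2; 0 0 0)], sign=+1
Σ_t [0,0]: t=0:+1/6 = 1/6
(3j)²=1/5 [(2 0 2; -1 0 1)], sign=-1
⇒ 4πI² = 1/1
I = (-1)√(1/1/(4π)) = -0.28209479

-0.282095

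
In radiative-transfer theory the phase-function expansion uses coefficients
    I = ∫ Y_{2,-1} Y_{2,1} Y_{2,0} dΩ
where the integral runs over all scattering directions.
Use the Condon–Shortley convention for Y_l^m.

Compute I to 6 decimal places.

-0.090112

Rules hold: Σm=0, L=6 even, 0≤2≤4.
N = 5·5·5 = 125
Δ = 2!·2!·2!/7! = 1/630
Racah Σ t=0..2: t=0:+1/8 t=1:−1/1 t=2:+1/8 = -3/4
⇒ 3j(2 2 2; 0 0 0)² = 2/35, sgn -1
Racah Σ t=1..2: t=1:−1/4 t=2:+1/2 = 1/4
⇒ 3j(2 2 2; -1 1 0)² = 1/70, sgn +1
4πI² = N·(3j₀)²·(3jₘ)² = 5/49
I = -1·√(0.102041/4π) = -0.09011188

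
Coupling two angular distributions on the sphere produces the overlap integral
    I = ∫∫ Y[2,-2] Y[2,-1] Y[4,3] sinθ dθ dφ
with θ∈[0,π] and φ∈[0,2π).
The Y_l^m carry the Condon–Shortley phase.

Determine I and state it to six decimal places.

Rules hold: Σm=0, L=8 even, 0≤4≤4.
N = 5·5·9 = 225
Δ = 0!·4!·4!/9! = 1/630
Racah Σ t=0..0: t=0:+1/16 = 1/16
⇒ 3j(2 2 4; 0 0 0)² = 2/35, sgn +1
Racah Σ t=0..0: t=0:+1/144 = 1/144
⇒ 3j(2 2 4; -2 -1 3)² = 1/18, sgn -1
4πI² = N·(3j₀)²·(3jₘ)² = 5/7
I = -1·√(0.714286/4π) = -0.23841361

-0.238414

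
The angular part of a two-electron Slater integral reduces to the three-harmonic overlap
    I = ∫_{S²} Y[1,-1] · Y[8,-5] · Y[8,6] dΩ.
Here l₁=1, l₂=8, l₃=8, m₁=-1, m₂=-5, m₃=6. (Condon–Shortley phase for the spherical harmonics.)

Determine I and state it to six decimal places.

0.000000

Σlᵢ=17 odd — θ-integrand is odd under cosθ→−cosθ; I=0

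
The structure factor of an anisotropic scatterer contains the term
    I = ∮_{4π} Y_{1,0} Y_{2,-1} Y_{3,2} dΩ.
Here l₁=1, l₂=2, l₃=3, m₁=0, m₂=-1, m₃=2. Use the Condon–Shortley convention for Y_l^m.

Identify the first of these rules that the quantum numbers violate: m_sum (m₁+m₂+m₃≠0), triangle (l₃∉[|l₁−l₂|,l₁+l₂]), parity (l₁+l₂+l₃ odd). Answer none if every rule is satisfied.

azimuthal sum: 0 − 1 + 2 = 1  ✗
1 ≤ 3 ≤ 3 (triangle on l)
L = 1 + 2 + 3 = 6 (even)

m_sum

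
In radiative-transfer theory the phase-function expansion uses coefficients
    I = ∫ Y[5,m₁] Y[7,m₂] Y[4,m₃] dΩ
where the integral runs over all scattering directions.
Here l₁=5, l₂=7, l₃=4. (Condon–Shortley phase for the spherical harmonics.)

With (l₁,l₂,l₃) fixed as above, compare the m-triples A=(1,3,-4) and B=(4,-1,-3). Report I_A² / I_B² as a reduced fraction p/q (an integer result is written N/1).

l's match ⇒ only the (l;m) 3-j factors differ between A and B.
A: triangle coeff Δ(5,7,4) = 1/6126120; Σ_t [4,4]: t=4:+1/829440 = 1/829440; (3j)²=35/2431 [(5 7 4; 1 3 -4)], sign=+1
B: triangle coeff Δ(5,7,4) = 1/6126120; Σ_t [0,1]: t=0:+1/29030400 t=1:−1/1209600 = -23/29030400; (3j)²=529/97240 [(5 7 4; 4 -1 -3)], sign=+1
I_A²/I_B² = (35/2431)/(529/97240) = 1400/529

1400/529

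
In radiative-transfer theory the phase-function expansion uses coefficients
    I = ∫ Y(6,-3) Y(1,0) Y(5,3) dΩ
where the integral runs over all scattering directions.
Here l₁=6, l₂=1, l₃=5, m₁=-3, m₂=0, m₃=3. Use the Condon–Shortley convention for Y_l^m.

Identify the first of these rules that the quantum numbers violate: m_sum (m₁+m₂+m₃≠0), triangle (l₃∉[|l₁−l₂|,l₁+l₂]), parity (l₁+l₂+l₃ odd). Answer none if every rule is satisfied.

none

Σmᵢ = 0  ✓
l₃∈[|l₁−l₂|,l₁+l₂]=[5,7], have l₃=5  ✓
Σlᵢ = 12 ⇒ even  ✓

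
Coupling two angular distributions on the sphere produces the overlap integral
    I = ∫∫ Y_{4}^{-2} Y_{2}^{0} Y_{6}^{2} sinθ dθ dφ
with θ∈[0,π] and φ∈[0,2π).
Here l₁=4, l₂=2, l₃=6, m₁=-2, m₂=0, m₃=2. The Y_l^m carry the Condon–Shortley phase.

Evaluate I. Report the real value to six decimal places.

0.206144

Rules hold: Σm=0, L=12 even, 2≤6≤6.
N = 9·5·13 = 585
Δ = 0!·8!·4!/13! = 1/6435
Racah Σ t=0..0: t=0:+1/2304 = 1/2304
⇒ 3j(4 2 6; 0 0 0)² = 5/143, sgn +1
Racah Σ t=0..0: t=0:+1/5760 = 1/5760
⇒ 3j(4 2 6; -2 0 2)² = 56/2145, sgn +1
4πI² = N·(3j₀)²·(3jₘ)² = 840/1573
I = +1·√(0.534011/4π) = 0.20614383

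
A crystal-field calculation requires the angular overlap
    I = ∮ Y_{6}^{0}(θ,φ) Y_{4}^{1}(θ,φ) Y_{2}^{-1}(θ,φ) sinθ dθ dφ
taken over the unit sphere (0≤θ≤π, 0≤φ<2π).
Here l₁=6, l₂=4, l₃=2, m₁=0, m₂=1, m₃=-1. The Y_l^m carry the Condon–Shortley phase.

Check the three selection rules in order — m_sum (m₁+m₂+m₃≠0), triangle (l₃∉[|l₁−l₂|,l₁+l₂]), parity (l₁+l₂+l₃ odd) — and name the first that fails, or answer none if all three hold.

none

Σmᵢ = 0  ✓
l₃∈[|l₁−l₂|,l₁+l₂]=[2,10], have l₃=2  ✓
Σlᵢ = 12 ⇒ even  ✓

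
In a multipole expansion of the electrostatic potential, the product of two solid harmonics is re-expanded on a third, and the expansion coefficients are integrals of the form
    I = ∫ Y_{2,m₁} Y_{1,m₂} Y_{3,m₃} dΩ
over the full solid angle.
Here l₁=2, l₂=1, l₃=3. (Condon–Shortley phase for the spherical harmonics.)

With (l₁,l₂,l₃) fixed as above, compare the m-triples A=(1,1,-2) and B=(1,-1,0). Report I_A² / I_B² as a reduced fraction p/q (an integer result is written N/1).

10/3

l's match ⇒ only the (l;m) 3-j factors differ between A and B.
A: triangle coeff Δ(2,1,3) = 1/105; Σ_t [0,0]: t=0:+1/12 = 1/12; (3j)²=2/21 [(2 1 3; 1 1 -2)], sign=-1
B: triangle coeff Δ(2,1,3) = 1/105; Σ_t [0,0]: t=0:+1/12 = 1/12; (3j)²=1/35 [(2 1 3; 1 -1 0)], sign=-1
I_A²/I_B² = (2/21)/(1/35) = 10/3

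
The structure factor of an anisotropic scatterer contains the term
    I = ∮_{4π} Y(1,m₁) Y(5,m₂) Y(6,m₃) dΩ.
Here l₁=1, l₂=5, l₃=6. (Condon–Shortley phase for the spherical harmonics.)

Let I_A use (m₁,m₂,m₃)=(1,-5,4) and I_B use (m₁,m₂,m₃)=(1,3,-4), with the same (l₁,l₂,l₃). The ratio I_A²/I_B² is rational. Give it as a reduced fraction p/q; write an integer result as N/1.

1/45

Shared (l₁,l₂,l₃)=(1,5,6): N and (l;000)² cancel in I_A²/I_B².
A: Δ = 0!·2!·10!/13! = 1/858; Racah Σ t=0..0: t=0:+1/7257600 = 1/7257600; ⇒ 3j(1 5 6; 1 -5 4)² = 1/858, sgn +1
B: Δ = 0!·2!·10!/13! = 1/858; Racah Σ t=0..0: t=0:+1/161280 = 1/161280; ⇒ 3j(1 5 6; 1 3 -4)² = 15/286, sgn +1
I_A²/I_B² = (1/858)/(15/286) = 1/45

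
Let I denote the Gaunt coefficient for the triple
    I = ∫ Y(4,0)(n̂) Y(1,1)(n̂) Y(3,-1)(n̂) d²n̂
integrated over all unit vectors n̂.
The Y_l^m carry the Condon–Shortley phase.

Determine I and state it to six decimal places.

0.150786

m-sum 0 ✓  L=8 even ✓  3≤3≤5 ✓
Π(2lᵢ+1) = 9×3×7 = 189
triangle coeff Δ(4,1,3) = 1/252
Σ_t [1,1]: t=1:−1/36 = -1/36
(3j)²=4/63 [(4 1 3; 0 0 0)], sign=+1
Σ_t [2,2]: t=2:+1/96 = 1/96
(3j)²=1/42 [(4 1 3; 0 1 -1)], sign=+1
⇒ 4πI² = 2/7
I = (+1)√(2/7/(4π)) = 0.15078601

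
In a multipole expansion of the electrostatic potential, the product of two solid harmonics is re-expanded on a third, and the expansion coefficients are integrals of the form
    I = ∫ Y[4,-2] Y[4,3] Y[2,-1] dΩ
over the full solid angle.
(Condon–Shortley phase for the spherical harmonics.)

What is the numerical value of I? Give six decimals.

Checks pass: Σm=0; 10 even; l₃=2∈[0,8].
(2·4+1)(2·4+1)(2·2+1) = 405
Δ: 6! 2! 2! / 11! → 1/13860
sum: t=2:+1/192 t=3:−1/36 t=4:+1/192 = -5/288
3j²(4 4 2; 0 0 0) = Δ·Π!·Σ² = 20/693  (sign -1)
sum: t=5:−1/240 t=6:+1/1440 = -1/288
3j²(4 4 2; -2 3 -1) = Δ·Π!·Σ² = 5/132  (sign +1)
combine: 4πI² = 405·20/693·5/132 = 375/847
take √, sign -1: I = -0.18770204

-0.187702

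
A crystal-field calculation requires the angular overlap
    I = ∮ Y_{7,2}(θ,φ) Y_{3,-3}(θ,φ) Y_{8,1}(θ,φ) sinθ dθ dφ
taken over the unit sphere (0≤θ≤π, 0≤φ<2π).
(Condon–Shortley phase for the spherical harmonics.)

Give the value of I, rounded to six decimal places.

m-sum 0 ✓  L=18 even ✓  4≤8≤10 ✓
Π(2lᵢ+1) = 15×7×17 = 1785
triangle coeff Δ(7,3,8) = 1/5290740
Σ_t [0,2]: t=0:+1/7257600 t=1:−1/2073600 t=2:+1/7257600 = -1/4838400
(3j)²=252/20995 [(7 3 8; 0 0 0)], sign=-1
Σ_t [0,0]: t=0:+1/29030400 = 1/29030400
(3j)²=54/4199 [(7 3 8; 2 -3 1)], sign=-1
⇒ 4πI² = 285768/1037153
I = (+1)√(285768/1037153/(4π)) = 0.14807456

0.148075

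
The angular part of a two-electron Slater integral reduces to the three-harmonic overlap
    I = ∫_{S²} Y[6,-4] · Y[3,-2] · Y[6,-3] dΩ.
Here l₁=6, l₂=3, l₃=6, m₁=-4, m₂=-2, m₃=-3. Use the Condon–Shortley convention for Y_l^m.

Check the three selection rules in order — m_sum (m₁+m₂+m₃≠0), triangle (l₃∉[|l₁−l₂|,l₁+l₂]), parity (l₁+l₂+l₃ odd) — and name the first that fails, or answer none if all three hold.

azimuthal sum: -4 − 2 − 3 = -9  ✗
3 ≤ 6 ≤ 9 (triangle on l)
L = 6 + 3 + 6 = 15 (odd)

m_sum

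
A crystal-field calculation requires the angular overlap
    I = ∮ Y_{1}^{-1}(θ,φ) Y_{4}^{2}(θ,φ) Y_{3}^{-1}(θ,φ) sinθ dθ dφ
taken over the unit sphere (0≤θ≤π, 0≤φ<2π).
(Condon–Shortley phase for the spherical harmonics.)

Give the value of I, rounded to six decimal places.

0.238414

m-sum 0 ✓  L=8 even ✓  3≤3≤5 ✓
Π(2lᵢ+1) = 3×9×7 = 189
triangle coeff Δ(1,4,3) = 1/252
Σ_t [1,1]: t=1:−1/36 = -1/36
(3j)²=4/63 [(1 4 3; 0 0 0)], sign=+1
Σ_t [2,2]: t=2:+1/96 = 1/96
(3j)²=5/84 [(1 4 3; -1 2 -1)], sign=+1
⇒ 4πI² = 5/7
I = (+1)√(5/7/(4π)) = 0.23841361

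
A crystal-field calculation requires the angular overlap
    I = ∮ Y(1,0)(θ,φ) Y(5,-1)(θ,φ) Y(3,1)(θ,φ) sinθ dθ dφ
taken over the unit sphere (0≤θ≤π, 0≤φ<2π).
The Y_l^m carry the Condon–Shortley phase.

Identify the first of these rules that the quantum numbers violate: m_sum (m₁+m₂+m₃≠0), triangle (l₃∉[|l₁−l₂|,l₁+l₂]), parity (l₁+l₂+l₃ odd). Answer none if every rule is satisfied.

triangle

Σmᵢ = 0  ✓
l₃∈[|l₁−l₂|,l₁+l₂]=[4,6], have l₃=3  ✗
Σlᵢ = 9 ⇒ odd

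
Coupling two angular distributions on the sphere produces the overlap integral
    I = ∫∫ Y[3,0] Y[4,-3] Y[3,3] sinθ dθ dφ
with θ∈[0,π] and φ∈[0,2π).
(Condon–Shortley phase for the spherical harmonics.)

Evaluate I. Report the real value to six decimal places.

0.203551

Rules hold: Σm=0, L=10 even, 1≤3≤7.
N = 7·9·7 = 441
Δ = 4!·2!·4!/11! = 1/34650
Racah Σ t=1..3: t=1:−1/72 t=2:+1/16 t=3:−1/72 = 5/144
⇒ 3j(3 4 3; 0 0 0)² = 2/77, sgn -1
Racah Σ t=1..1: t=1:−1/288 = -1/288
⇒ 3j(3 4 3; 0 -3 3)² = 1/22, sgn -1
4πI² = N·(3j₀)²·(3jₘ)² = 63/121
I = +1·√(0.520661/4π) = 0.20355073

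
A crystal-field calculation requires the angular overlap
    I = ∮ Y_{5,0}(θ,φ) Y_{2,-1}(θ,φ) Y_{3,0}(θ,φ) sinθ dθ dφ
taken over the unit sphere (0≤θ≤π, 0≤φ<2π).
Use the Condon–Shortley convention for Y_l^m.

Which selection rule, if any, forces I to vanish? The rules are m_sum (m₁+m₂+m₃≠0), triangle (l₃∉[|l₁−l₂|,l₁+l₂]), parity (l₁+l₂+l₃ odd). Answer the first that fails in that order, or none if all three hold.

azimuthal sum: 0 − 1 + 0 = -1  ✗
3 ≤ 3 ≤ 7 (triangle on l)
L = 5 + 2 + 3 = 10 (even)

m_sum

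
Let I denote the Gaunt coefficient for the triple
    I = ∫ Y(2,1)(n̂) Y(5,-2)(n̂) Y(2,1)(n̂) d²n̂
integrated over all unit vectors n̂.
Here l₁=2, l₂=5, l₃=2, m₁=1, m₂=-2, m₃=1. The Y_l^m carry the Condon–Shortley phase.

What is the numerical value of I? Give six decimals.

0.000000

l₃=2 ∉ [3,7] — triangle fails ⇒ I = 0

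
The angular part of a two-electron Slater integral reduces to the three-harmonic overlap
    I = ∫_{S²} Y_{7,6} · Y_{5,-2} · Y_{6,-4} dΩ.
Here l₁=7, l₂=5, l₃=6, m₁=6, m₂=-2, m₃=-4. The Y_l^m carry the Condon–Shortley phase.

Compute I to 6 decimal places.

Checks pass: Σm=0; 18 even; l₃=6∈[2,12].
(2·7+1)(2·5+1)(2·6+1) = 2145
Δ: 6! 8! 4! / 19! → 1/174594420
sum: t=1:−1/4147200 t=2:+1/207360 t=3:−1/82944 t=4:+1/207360 t=5:−1/4147200 = -1/345600
3j²(7 5 6; 0 0 0) = Δ·Π!·Σ² = 420/46189  (sign -1)
sum: t=0:+1/21772800 t=1:−1/19353600 = -1/174182400
3j²(7 5 6; 6 -2 -4) = Δ·Π!·Σ² = 1/3876  (sign -1)
combine: 4πI² = 2145·420/46189·1/3876 = 525/104329
take √, sign +1: I = 0.02001116

0.020011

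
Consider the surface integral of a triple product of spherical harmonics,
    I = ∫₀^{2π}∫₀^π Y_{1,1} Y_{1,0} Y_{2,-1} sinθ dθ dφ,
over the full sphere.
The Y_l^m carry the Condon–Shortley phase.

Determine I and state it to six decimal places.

Rules hold: Σm=0, L=4 even, 0≤2≤2.
N = 3·3·5 = 45
Δ = 0!·2!·2!/5! = 1/30
Racah Σ t=0..0: t=0:+1/1 = 1/1
⇒ 3j(1 1 2; 0 0 0)² = 2/15, sgn +1
Racah Σ t=0..0: t=0:+1/2 = 1/2
⇒ 3j(1 1 2; 1 0 -1)² = 1/10, sgn -1
4πI² = N·(3j₀)²·(3jₘ)² = 3/5
I = -1·√(0.6/4π) = -0.21850969

-0.218510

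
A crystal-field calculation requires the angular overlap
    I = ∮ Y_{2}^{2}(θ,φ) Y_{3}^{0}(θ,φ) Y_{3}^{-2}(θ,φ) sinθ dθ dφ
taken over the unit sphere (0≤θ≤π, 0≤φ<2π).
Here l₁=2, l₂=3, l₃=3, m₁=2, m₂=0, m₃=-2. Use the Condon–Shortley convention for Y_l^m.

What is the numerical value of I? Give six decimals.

m-sum 0 ✓  L=8 even ✓  1≤3≤5 ✓
Π(2lᵢ+1) = 5×7×7 = 245
triangle coeff Δ(2,3,3) = 1/3780
Σ_t [0,2]: t=0:+1/24 t=1:−1/4 t=2:+1/24 = -1/6
(3j)²=4/105 [(2 3 3; 0 0 0)], sign=+1
Σ_t [0,0]: t=0:+1/24 = 1/24
(3j)²=1/21 [(2 3 3; 2 0 -2)], sign=-1
⇒ 4πI² = 4/9
I = (-1)√(4/9/(4π)) = -0.18806319

-0.188063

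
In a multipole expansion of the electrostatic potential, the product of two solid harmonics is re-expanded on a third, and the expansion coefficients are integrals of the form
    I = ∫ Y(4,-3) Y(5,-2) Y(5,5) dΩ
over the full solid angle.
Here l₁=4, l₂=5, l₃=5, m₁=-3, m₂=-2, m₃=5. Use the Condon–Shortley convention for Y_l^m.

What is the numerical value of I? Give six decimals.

Checks pass: Σm=0; 14 even; l₃=5∈[1,9].
(2·4+1)(2·5+1)(2·5+1) = 1089
Δ: 4! 4! 6! / 15! → 1/3153150
sum: t=0:+1/69120 t=1:−1/1728 t=2:+1/576 t=3:−1/1728 t=4:+1/69120 = 7/11520
3j²(4 5 5; 0 0 0) = Δ·Π!·Σ² = 2/143  (sign -1)
sum: t=3:−1/103680 = -1/103680
3j²(4 5 5; -3 -2 5) = Δ·Π!·Σ² = 7/429  (sign -1)
combine: 4πI² = 1089·2/143·7/429 = 42/169
take √, sign +1: I = 0.14062948

0.140629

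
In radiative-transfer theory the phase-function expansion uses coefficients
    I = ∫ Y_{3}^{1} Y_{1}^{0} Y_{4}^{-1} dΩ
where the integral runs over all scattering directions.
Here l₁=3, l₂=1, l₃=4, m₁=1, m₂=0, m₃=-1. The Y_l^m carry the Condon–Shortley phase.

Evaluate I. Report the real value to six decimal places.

Rules hold: Σm=0, L=8 even, 2≤4≤4.
N = 7·3·9 = 189
Δ = 0!·6!·2!/9! = 1/252
Racah Σ t=0..0: t=0:+1/36 = 1/36
⇒ 3j(3 1 4; 0 0 0)² = 4/63, sgn +1
Racah Σ t=0..0: t=0:+1/48 = 1/48
⇒ 3j(3 1 4; 1 0 -1)² = 5/84, sgn -1
4πI² = N·(3j₀)²·(3jₘ)² = 5/7
I = -1·√(0.714286/4π) = -0.23841361

-0.238414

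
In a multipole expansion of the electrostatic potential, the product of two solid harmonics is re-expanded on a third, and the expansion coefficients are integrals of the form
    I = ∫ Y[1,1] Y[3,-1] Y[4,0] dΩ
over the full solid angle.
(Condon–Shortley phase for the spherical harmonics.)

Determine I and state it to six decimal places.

0.150786

Rules hold: Σm=0, L=8 even, 2≤4≤4.
N = 3·7·9 = 189
Δ = 0!·2!·6!/9! = 1/252
Racah Σ t=0..0: t=0:+1/36 = 1/36
⇒ 3j(1 3 4; 0 0 0)² = 4/63, sgn +1
Racah Σ t=0..0: t=0:+1/96 = 1/96
⇒ 3j(1 3 4; 1 -1 0)² = 1/42, sgn +1
4πI² = N·(3j₀)²·(3jₘ)² = 2/7
I = +1·√(0.285714/4π) = 0.15078601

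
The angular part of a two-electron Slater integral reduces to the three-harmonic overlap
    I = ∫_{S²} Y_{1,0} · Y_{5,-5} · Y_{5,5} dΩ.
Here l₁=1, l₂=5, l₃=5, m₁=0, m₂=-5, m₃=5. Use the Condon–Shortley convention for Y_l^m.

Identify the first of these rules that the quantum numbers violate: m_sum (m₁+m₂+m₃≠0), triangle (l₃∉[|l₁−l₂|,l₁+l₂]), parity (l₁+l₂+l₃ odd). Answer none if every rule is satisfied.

azimuthal sum: 0 − 5 + 5 = 0  ✓
4 ≤ 5 ≤ 6 (triangle on l)  ✓
L = 1 + 5 + 5 = 11 (odd)  ✗

parity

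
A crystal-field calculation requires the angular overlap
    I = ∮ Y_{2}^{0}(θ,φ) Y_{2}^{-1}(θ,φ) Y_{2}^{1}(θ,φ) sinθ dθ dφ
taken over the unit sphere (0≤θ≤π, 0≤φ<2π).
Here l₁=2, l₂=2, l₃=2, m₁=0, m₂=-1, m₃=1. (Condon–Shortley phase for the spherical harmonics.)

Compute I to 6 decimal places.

-0.090112

Rules hold: Σm=0, L=6 even, 0≤2≤4.
N = 5·5·5 = 125
Δ = 2!·2!·2!/7! = 1/630
Racah Σ t=0..2: t=0:+1/8 t=1:−1/1 t=2:+1/8 = -3/4
⇒ 3j(2 2 2; 0 0 0)² = 2/35, sgn -1
Racah Σ t=0..1: t=0:+1/4 t=1:−1/2 = -1/4
⇒ 3j(2 2 2; 0 -1 1)² = 1/70, sgn +1
4πI² = N·(3j₀)²·(3jₘ)² = 5/49
I = -1·√(0.102041/4π) = -0.09011188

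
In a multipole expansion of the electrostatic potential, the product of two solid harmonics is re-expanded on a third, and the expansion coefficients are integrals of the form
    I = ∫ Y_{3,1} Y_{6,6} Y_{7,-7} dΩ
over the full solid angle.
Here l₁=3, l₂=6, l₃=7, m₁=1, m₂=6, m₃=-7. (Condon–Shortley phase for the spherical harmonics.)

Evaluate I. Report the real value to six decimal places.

0.220392

m-sum 0 ✓  L=16 even ✓  3≤7≤9 ✓
Π(2lᵢ+1) = 7×13×15 = 1365
triangle coeff Δ(3,6,7) = 1/2042040
Σ_t [0,2]: t=0:+1/207360 t=1:−1/57600 t=2:+1/207360 = -1/129600
(3j)²=168/12155 [(3 6 7; 0 0 0)], sign=+1
Σ_t [2,2]: t=2:+1/174182400 = 1/174182400
(3j)²=11/340 [(3 6 7; 1 6 -7)], sign=+1
⇒ 4πI² = 882/1445
I = (+1)√(882/1445/(4π)) = 0.22039180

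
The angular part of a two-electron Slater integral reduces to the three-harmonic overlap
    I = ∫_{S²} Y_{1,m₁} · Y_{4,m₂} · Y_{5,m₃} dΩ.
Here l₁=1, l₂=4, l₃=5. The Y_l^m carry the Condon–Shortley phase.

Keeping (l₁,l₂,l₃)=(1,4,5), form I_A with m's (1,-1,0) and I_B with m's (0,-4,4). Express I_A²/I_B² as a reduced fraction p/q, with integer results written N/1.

10/9

Same 1,4,5: normalisation and zero-m 3j drop out of the ratio.
A: Δ: 0! 2! 8! / 11! → 1/495; sum: t=0:+1/1440 = 1/1440; 3j²(1 4 5; 1 -1 0) = Δ·Π!·Σ² = 2/99  (sign -1)
B: Δ: 0! 2! 8! / 11! → 1/495; sum: t=0:+1/40320 = 1/40320; 3j²(1 4 5; 0 -4 4) = Δ·Π!·Σ² = 1/55  (sign -1)
I_A²/I_B² = (2/99)/(1/55) = 10/9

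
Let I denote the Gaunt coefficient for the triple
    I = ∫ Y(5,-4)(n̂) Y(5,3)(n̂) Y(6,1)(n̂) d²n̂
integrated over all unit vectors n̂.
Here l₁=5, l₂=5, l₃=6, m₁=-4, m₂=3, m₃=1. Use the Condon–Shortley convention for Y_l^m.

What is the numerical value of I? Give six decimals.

m-sum 0 ✓  L=16 even ✓  0≤6≤10 ✓
Π(2lᵢ+1) = 11×11×13 = 1573
triangle coeff Δ(5,5,6) = 1/28588560
Σ_t [0,4]: t=0:+1/345600 t=1:−1/13824 t=2:+1/5184 t=3:−1/13824 t=4:+1/345600 = 7/129600
(3j)²=80/7293 [(5 5 6; 0 0 0)], sign=+1
Σ_t [3,4]: t=3:−1/518400 t=4:+1/138240 = 11/2073600
(3j)²=77/4420 [(5 5 6; -4 3 1)], sign=-1
⇒ 4πI² = 3388/11271
I = (-1)√(3388/11271/(4π)) = -0.15466268

-0.154663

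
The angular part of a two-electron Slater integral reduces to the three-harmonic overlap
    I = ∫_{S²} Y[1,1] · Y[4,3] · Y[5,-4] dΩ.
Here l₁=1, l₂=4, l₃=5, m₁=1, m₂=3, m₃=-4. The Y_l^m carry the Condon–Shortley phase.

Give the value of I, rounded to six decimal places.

0.294638

Rules hold: Σm=0, L=10 even, 3≤5≤5.
N = 3·9·11 = 297
Δ = 0!·2!·8!/11! = 1/495
Racah Σ t=0..0: t=0:+1/576 = 1/576
⇒ 3j(1 4 5; 0 0 0)² = 5/99, sgn -1
Racah Σ t=0..0: t=0:+1/10080 = 1/10080
⇒ 3j(1 4 5; 1 3 -4)² = 4/55, sgn -1
4πI² = N·(3j₀)²·(3jₘ)² = 12/11
I = +1·√(1.09091/4π) = 0.29463840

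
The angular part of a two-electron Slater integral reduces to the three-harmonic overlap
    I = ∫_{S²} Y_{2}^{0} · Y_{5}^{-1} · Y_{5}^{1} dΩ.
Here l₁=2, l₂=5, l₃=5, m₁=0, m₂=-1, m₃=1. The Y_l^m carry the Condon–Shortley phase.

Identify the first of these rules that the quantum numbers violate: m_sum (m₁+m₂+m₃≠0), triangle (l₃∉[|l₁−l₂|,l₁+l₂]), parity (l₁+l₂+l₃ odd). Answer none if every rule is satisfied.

none

m₁+m₂+m₃ = 0 − 1 + 1 = 0  ✓
triangle: |2−5|=3 ≤ l₃=5 ≤ 2+5=7  ✓
parity: l₁+l₂+l₃ = 12 is even  ✓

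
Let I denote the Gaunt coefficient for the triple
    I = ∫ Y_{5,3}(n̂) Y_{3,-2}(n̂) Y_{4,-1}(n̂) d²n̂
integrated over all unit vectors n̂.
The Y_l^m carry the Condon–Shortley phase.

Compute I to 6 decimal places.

-0.035836

Checks pass: Σm=0; 12 even; l₃=4∈[2,8].
(2·5+1)(2·3+1)(2·4+1) = 693
Δ: 4! 6! 2! / 13! → 1/180180
sum: t=1:−1/576 t=2:+1/144 t=3:−1/576 = 1/288
3j²(5 3 4; 0 0 0) = Δ·Π!·Σ² = 20/1001  (sign +1)
sum: t=0:+1/1152 t=1:−1/1440 = 1/5760
3j²(5 3 4; 3 -2 -1) = Δ·Π!·Σ² = 1/858  (sign -1)
combine: 4πI² = 693·20/1001·1/858 = 30/1859
take √, sign -1: I = -0.03583571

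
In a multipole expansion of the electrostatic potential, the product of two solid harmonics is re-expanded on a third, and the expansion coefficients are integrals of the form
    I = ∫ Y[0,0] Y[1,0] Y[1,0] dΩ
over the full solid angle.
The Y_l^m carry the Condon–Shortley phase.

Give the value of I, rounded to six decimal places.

0.282095

Checks pass: Σm=0; 2 even; l₃=1∈[1,1].
(2·0+1)(2·1+1)(2·1+1) = 9
Δ: 0! 0! 2! / 3! → 1/3
sum: t=0:+1/1 = 1/1
3j²(0 1 1; 0 0 0) = Δ·Π!·Σ² = 1/3  (sign -1)
(m-triple is (0,0,0) — same symbol as above.)
combine: 4πI² = 9·1/3·1/3 = 1/1
take √, sign +1: I = 0.28209479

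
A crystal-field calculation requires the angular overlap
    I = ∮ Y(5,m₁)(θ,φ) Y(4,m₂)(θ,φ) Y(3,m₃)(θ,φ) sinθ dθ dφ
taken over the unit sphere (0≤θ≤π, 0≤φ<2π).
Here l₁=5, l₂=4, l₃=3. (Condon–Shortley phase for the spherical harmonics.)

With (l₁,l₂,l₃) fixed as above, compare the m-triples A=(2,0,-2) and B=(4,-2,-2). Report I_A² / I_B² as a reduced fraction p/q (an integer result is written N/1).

Shared (l₁,l₂,l₃)=(5,4,3): N and (l;000)² cancel in I_A²/I_B².
A: Δ = 6!·4!·2!/13! = 1/180180; Racah Σ t=2..3: t=2:+1/576 t=3:−1/864 = 1/1728; ⇒ 3j(5 4 3; 2 0 -2)² = 5/1287, sgn -1
B: Δ = 6!·4!·2!/13! = 1/180180; Racah Σ t=0..1: t=0:+1/8640 t=1:−1/2880 = -1/4320; ⇒ 3j(5 4 3; 4 -2 -2)² = 8/429, sgn +1
I_A²/I_B² = (5/1287)/(8/429) = 5/24

5/24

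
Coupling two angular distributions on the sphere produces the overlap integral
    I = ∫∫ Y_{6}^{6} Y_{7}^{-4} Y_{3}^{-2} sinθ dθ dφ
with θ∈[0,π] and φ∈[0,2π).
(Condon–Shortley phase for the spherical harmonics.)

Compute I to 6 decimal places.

-0.073059

Rules hold: Σm=0, L=16 even, 1≤3≤13.
N = 13·15·7 = 1365
Δ = 10!·2!·4!/17! = 1/2042040
Racah Σ t=4..6: t=4:+1/207360 t=5:−1/57600 t=6:+1/207360 = -1/129600
⇒ 3j(6 7 3; 0 0 0)² = 168/12155, sgn +1
Racah Σ t=0..0: t=0:+1/43545600 = 1/43545600
⇒ 3j(6 7 3; 6 -4 -2)² = 11/3094, sgn -1
4πI² = N·(3j₀)²·(3jₘ)² = 252/3757
I = -1·√(0.0670748/4π) = -0.07305917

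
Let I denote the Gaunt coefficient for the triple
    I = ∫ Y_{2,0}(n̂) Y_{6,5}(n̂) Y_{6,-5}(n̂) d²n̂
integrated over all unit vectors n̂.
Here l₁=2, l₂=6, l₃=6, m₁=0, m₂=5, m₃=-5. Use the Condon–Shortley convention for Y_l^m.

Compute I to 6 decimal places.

0.126157

Checks pass: Σm=0; 14 even; l₃=6∈[4,8].
(2·2+1)(2·6+1)(2·6+1) = 845
Δ: 2! 2! 10! / 15! → 1/90090
sum: t=0:+1/69120 t=1:−1/14400 t=2:+1/69120 = -7/172800
3j²(2 6 6; 0 0 0) = Δ·Π!·Σ² = 14/715  (sign -1)
sum: t=1:−1/3628800 t=2:+1/1451520 = 1/2419200
3j²(2 6 6; 0 5 -5) = Δ·Π!·Σ² = 11/910  (sign -1)
combine: 4πI² = 845·14/715·11/910 = 1/5
take √, sign +1: I = 0.12615663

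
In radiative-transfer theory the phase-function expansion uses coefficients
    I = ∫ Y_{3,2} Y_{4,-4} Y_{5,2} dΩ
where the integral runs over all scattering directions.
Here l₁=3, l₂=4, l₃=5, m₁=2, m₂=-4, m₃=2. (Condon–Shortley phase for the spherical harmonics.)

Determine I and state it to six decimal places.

Checks pass: Σm=0; 12 even; l₃=5∈[1,7].
(2·3+1)(2·4+1)(2·5+1) = 693
Δ: 2! 4! 6! / 13! → 1/180180
sum: t=0:+1/576 t=1:−1/144 t=2:+1/576 = -1/288
3j²(3 4 5; 0 0 0) = Δ·Π!·Σ² = 20/1001  (sign +1)
sum: t=0:+1/8640 = 1/8640
3j²(3 4 5; 2 -4 2) = Δ·Π!·Σ² = 14/1287  (sign -1)
combine: 4πI² = 693·20/1001·14/1287 = 280/1859
take √, sign -1: I = -0.10947990

-0.109480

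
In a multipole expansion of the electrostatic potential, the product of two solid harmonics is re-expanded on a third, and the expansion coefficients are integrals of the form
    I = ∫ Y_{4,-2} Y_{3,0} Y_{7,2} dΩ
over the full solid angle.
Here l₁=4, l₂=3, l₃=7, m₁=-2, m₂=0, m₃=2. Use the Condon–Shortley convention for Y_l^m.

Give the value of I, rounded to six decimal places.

Rules hold: Σm=0, L=14 even, 1≤7≤7.
N = 9·7·15 = 945
Δ = 0!·8!·6!/15! = 1/45045
Racah Σ t=0..0: t=0:+1/20736 = 1/20736
⇒ 3j(4 3 7; 0 0 0)² = 35/1287, sgn -1
Racah Σ t=0..0: t=0:+1/51840 = 1/51840
⇒ 3j(4 3 7; -2 0 2)² = 8/429, sgn -1
4πI² = N·(3j₀)²·(3jₘ)² = 9800/20449
I = +1·√(0.479241/4π) = 0.19528643

0.195286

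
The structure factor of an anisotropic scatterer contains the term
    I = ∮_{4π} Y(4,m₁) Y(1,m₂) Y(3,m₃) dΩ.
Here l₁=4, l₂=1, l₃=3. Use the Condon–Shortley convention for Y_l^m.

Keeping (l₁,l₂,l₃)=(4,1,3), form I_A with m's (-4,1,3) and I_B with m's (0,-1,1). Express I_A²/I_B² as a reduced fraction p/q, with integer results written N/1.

Shared (l₁,l₂,l₃)=(4,1,3): N and (l;000)² cancel in I_A²/I_B².
A: Δ = 2!·6!·0!/9! = 1/252; Racah Σ t=2..2: t=2:+1/1440 = 1/1440; ⇒ 3j(4 1 3; -4 1 3)² = 1/9, sgn +1
B: Δ = 2!·6!·0!/9! = 1/252; Racah Σ t=0..0: t=0:+1/96 = 1/96; ⇒ 3j(4 1 3; 0 -1 1)² = 1/42, sgn +1
I_A²/I_B² = (1/9)/(1/42) = 14/3

14/3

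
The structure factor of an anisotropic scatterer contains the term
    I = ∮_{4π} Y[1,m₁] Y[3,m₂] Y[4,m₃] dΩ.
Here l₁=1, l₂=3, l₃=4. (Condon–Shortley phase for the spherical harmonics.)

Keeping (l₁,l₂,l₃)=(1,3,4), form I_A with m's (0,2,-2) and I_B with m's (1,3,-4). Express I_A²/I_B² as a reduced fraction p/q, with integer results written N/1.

Shared (l₁,l₂,l₃)=(1,3,4): N and (l;000)² cancel in I_A²/I_B².
A: Δ = 0!·2!·6!/9! = 1/252; Racah Σ t=0..0: t=0:+1/120 = 1/120; ⇒ 3j(1 3 4; 0 2 -2)² = 1/21, sgn +1
B: Δ = 0!·2!·6!/9! = 1/252; Racah Σ t=0..0: t=0:+1/1440 = 1/1440; ⇒ 3j(1 3 4; 1 3 -4)² = 1/9, sgn +1
I_A²/I_B² = (1/21)/(1/9) = 3/7

3/7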